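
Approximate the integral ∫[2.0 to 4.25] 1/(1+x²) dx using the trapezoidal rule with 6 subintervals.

f(x) = 1/(1+x²)
a = 2.0, b = 4.25, n = 6
h = (b - a)/n = 0.375000

Trapezoidal rule: (h/2)[f(x₀) + 2f(x₁) + 2f(x₂) + ... + f(xₙ)]

x_0 = 2.0000, f(x_0) = 0.200000, coefficient = 1
x_1 = 2.3750, f(x_1) = 0.150588, coefficient = 2
x_2 = 2.7500, f(x_2) = 0.116788, coefficient = 2
x_3 = 3.1250, f(x_3) = 0.092888, coefficient = 2
x_4 = 3.5000, f(x_4) = 0.075472, coefficient = 2
x_5 = 3.8750, f(x_5) = 0.062439, coefficient = 2
x_6 = 4.2500, f(x_6) = 0.052459, coefficient = 1

I ≈ (0.375000/2) × 1.248810 = 0.234152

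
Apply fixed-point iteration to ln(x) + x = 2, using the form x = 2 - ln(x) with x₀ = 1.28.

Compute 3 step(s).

Equation: ln(x) + x = 2
Fixed-point form: x = 2 - ln(x)
x₀ = 1.28

x_1 = g(1.280000) = 1.753140
x_2 = g(1.753140) = 1.438592
x_3 = g(1.438592) = 1.636335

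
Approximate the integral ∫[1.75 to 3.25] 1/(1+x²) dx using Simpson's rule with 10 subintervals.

f(x) = 1/(1+x²)
a = 1.75, b = 3.25, n = 10
h = (b - a)/n = 0.150000

Simpson's rule: (h/3)[f(x₀) + 4f(x₁) + 2f(x₂) + ... + f(xₙ)]

x_0 = 1.7500, f(x_0) = 0.246154, coefficient = 1
x_1 = 1.9000, f(x_1) = 0.216920, coefficient = 4
x_2 = 2.0500, f(x_2) = 0.192215, coefficient = 2
x_3 = 2.2000, f(x_3) = 0.171233, coefficient = 4
x_4 = 2.3500, f(x_4) = 0.153315, coefficient = 2
x_5 = 2.5000, f(x_5) = 0.137931, coefficient = 4
x_6 = 2.6500, f(x_6) = 0.124649, coefficient = 2
x_7 = 2.8000, f(x_7) = 0.113122, coefficient = 4
x_8 = 2.9500, f(x_8) = 0.103066, coefficient = 2
x_9 = 3.1000, f(x_9) = 0.094251, coefficient = 4
x_10 = 3.2500, f(x_10) = 0.086486, coefficient = 1

I ≈ (0.150000/3) × 4.412959 = 0.220648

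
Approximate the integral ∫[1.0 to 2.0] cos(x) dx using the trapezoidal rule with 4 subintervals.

f(x) = cos(x)
a = 1.0, b = 2.0, n = 4
h = (b - a)/n = 0.250000

Trapezoidal rule: (h/2)[f(x₀) + 2f(x₁) + 2f(x₂) + ... + f(xₙ)]

x_0 = 1.0000, f(x_0) = 0.540302, coefficient = 1
x_1 = 1.2500, f(x_1) = 0.315322, coefficient = 2
x_2 = 1.5000, f(x_2) = 0.070737, coefficient = 2
x_3 = 1.7500, f(x_3) = -0.178246, coefficient = 2
x_4 = 2.0000, f(x_4) = -0.416147, coefficient = 1

I ≈ (0.250000/2) × 0.539782 = 0.067473
Exact value: 0.067826
Error: 0.000354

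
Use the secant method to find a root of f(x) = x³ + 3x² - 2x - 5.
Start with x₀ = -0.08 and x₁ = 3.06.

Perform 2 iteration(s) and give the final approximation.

f(x) = x³ + 3x² - 2x - 5
x₀ = -0.08, x₁ = 3.06

Secant formula: x_{n+1} = x_n - f(x_n)(x_n - x_{n-1})/(f(x_n) - f(x_{n-1}))

Iteration 1:
  f(-0.080000) = -4.821312
  f(3.060000) = 45.623416
  x_2 = 3.060000 - 45.623416×(3.060000 - (-0.080000))/(45.623416 - (-4.821312))
       = 0.220109
Iteration 2:
  f(3.060000) = 45.623416
  f(0.220109) = -5.284210
  x_3 = 0.220109 - (-5.284210)×(0.220109 - 3.060000)/(-5.284210 - 45.623416)
       = 0.514890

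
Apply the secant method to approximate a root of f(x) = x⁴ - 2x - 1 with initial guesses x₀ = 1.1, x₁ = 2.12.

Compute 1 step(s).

f(x) = x⁴ - 2x - 1
x₀ = 1.1, x₁ = 2.12

Secant formula: x_{n+1} = x_n - f(x_n)(x_n - x_{n-1})/(f(x_n) - f(x_{n-1}))

Iteration 1:
  f(1.100000) = -1.735900
  f(2.120000) = 14.959631
  x_2 = 2.120000 - 14.959631×(2.120000 - 1.100000)/(14.959631 - (-1.735900))
       = 1.206053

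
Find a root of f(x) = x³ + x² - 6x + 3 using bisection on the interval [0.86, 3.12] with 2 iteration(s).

f(x) = x³ + x² - 6x + 3
Initial interval: [0.86, 3.12]

Iteration 1:
  c_1 = (0.860000 + 3.120000)/2 = 1.990000
  f(c_1) = f(1.990000) = 2.900699
  f(a) × f(c) < 0, new interval: [0.860000, 1.990000]
Iteration 2:
  c_2 = (0.860000 + 1.990000)/2 = 1.425000
  f(c_2) = f(1.425000) = -0.625734
  f(a) × f(c) ≥ 0, new interval: [1.425000, 1.990000]

After 2 iteration(s), the approximation is c_2 = 1.425000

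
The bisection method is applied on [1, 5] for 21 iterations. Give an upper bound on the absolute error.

Bisection error bound: |error| ≤ (b-a)/2^n
|error| ≤ (5 - 1)/2^21 = 4/2^21
|error| ≤ 0.0000019073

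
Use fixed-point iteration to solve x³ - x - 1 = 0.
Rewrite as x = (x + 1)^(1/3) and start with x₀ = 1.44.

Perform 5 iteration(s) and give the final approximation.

Equation: x³ - x - 1 = 0
Fixed-point form: x = (x + 1)^(1/3)
x₀ = 1.44

x_1 = g(1.440000) = 1.346263
x_2 = g(1.346263) = 1.328798
x_3 = g(1.328798) = 1.325492
x_4 = g(1.325492) = 1.324865
x_5 = g(1.324865) = 1.324746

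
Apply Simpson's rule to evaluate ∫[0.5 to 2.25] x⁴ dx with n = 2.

f(x) = x⁴
a = 0.5, b = 2.25, n = 2
h = (b - a)/n = 0.875000

Simpson's rule: (h/3)[f(x₀) + 4f(x₁) + 2f(x₂) + ... + f(xₙ)]

x_0 = 0.5000, f(x_0) = 0.062500, coefficient = 1
x_1 = 1.3750, f(x_1) = 3.574463, coefficient = 4
x_2 = 2.2500, f(x_2) = 25.628906, coefficient = 1

I ≈ (0.875000/3) × 39.989258 = 11.663534
Exact value: 11.526758
Error: 0.136776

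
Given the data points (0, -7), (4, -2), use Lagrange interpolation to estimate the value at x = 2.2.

Lagrange interpolation formula:
P(x) = Σ yᵢ × Lᵢ(x)
where Lᵢ(x) = Π_{j≠i} (x - xⱼ)/(xᵢ - xⱼ)

L_0(2.2) = (2.2 - 4)/(0 - 4) = 0.450000
L_1(2.2) = (2.2 - 0)/(4 - 0) = 0.550000

P(2.2) = (-7)×L_0(2.2) + (-2)×L_1(2.2)
P(2.2) = -4.250000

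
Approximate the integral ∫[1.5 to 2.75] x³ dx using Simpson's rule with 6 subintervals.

f(x) = x³
a = 1.5, b = 2.75, n = 6
h = (b - a)/n = 0.208333

Simpson's rule: (h/3)[f(x₀) + 4f(x₁) + 2f(x₂) + ... + f(xₙ)]

x_0 = 1.5000, f(x_0) = 3.375000, coefficient = 1
x_1 = 1.7083, f(x_1) = 4.985605, coefficient = 4
x_2 = 1.9167, f(x_2) = 7.041088, coefficient = 2
x_3 = 2.1250, f(x_3) = 9.595703, coefficient = 4
x_4 = 2.3333, f(x_4) = 12.703704, coefficient = 2
x_5 = 2.5417, f(x_5) = 16.419343, coefficient = 4
x_6 = 2.7500, f(x_6) = 20.796875, coefficient = 1

I ≈ (0.208333/3) × 187.664062 = 13.032227
Exact value: 13.032227
Error: 0.000000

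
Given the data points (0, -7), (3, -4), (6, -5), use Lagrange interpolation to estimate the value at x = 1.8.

Lagrange interpolation formula:
P(x) = Σ yᵢ × Lᵢ(x)
where Lᵢ(x) = Π_{j≠i} (x - xⱼ)/(xᵢ - xⱼ)

L_0(1.8) = (1.8 - 3)/(0 - 3) × (1.8 - 6)/(0 - 6) = 0.280000
L_1(1.8) = (1.8 - 0)/(3 - 0) × (1.8 - 6)/(3 - 6) = 0.840000
L_2(1.8) = (1.8 - 0)/(6 - 0) × (1.8 - 3)/(6 - 3) = -0.120000

P(1.8) = (-7)×L_0(1.8) + (-4)×L_1(1.8) + (-5)×L_2(1.8)
P(1.8) = -4.720000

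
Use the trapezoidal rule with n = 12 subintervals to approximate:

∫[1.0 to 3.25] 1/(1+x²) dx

f(x) = 1/(1+x²)
a = 1.0, b = 3.25, n = 12
h = (b - a)/n = 0.187500

Trapezoidal rule: (h/2)[f(x₀) + 2f(x₁) + 2f(x₂) + ... + f(xₙ)]

x_0 = 1.0000, f(x_0) = 0.500000, coefficient = 1
x_1 = 1.1875, f(x_1) = 0.414911, coefficient = 2
x_2 = 1.3750, f(x_2) = 0.345946, coefficient = 2
x_3 = 1.5625, f(x_3) = 0.290579, coefficient = 2
x_4 = 1.7500, f(x_4) = 0.246154, coefficient = 2
x_5 = 1.9375, f(x_5) = 0.210353, coefficient = 2
x_6 = 2.1250, f(x_6) = 0.181303, coefficient = 2
x_7 = 2.3125, f(x_7) = 0.157538, coefficient = 2
x_8 = 2.5000, f(x_8) = 0.137931, coefficient = 2
x_9 = 2.6875, f(x_9) = 0.121615, coefficient = 2
x_10 = 2.8750, f(x_10) = 0.107926, coefficient = 2
x_11 = 3.0625, f(x_11) = 0.096349, coefficient = 2
x_12 = 3.2500, f(x_12) = 0.086486, coefficient = 1

I ≈ (0.187500/2) × 5.207698 = 0.488222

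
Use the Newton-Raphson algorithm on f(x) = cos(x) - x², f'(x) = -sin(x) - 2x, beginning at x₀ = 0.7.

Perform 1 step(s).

f(x) = cos(x) - x²
f'(x) = -sin(x) - 2x
x₀ = 0.7

Newton-Raphson formula: x_{n+1} = x_n - f(x_n)/f'(x_n)

Iteration 1:
  f(0.700000) = 0.274842
  f'(0.700000) = -2.044218
  x_1 = 0.700000 - 0.274842/(-2.044218) = 0.834449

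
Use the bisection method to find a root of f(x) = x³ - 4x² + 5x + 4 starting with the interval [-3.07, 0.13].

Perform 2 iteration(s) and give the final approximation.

f(x) = x³ - 4x² + 5x + 4
Initial interval: [-3.07, 0.13]

Iteration 1:
  c_1 = (-3.070000 + 0.130000)/2 = -1.470000
  f(c_1) = f(-1.470000) = -15.170123
  f(a) × f(c) ≥ 0, new interval: [-1.470000, 0.130000]
Iteration 2:
  c_2 = (-1.470000 + 0.130000)/2 = -0.670000
  f(c_2) = f(-0.670000) = -1.446363
  f(a) × f(c) ≥ 0, new interval: [-0.670000, 0.130000]

After 2 iteration(s), the approximation is c_2 = -0.670000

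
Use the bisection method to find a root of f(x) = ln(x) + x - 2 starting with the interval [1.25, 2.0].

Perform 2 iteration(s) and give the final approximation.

f(x) = ln(x) + x - 2
Initial interval: [1.25, 2.0]

Iteration 1:
  c_1 = (1.250000 + 2.000000)/2 = 1.625000
  f(c_1) = f(1.625000) = 0.110508
  f(a) × f(c) < 0, new interval: [1.250000, 1.625000]
Iteration 2:
  c_2 = (1.250000 + 1.625000)/2 = 1.437500
  f(c_2) = f(1.437500) = -0.199595
  f(a) × f(c) ≥ 0, new interval: [1.437500, 1.625000]

After 2 iteration(s), the approximation is c_2 = 1.437500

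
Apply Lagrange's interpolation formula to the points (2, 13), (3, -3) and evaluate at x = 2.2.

Lagrange interpolation formula:
P(x) = Σ yᵢ × Lᵢ(x)
where Lᵢ(x) = Π_{j≠i} (x - xⱼ)/(xᵢ - xⱼ)

L_0(2.2) = (2.2 - 3)/(2 - 3) = 0.800000
L_1(2.2) = (2.2 - 2)/(3 - 2) = 0.200000

P(2.2) = 13×L_0(2.2) + (-3)×L_1(2.2)
P(2.2) = 9.800000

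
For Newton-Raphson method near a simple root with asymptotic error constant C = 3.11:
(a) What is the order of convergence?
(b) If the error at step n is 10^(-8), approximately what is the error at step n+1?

(a) Newton-Raphson has quadratic (order 2) convergence near simple roots.
    This means |e_{n+1}| ≈ C|e_n|².

(b) With |e_n| = 10^(-8) and C = 3.11:
    |e_{n+1}| ≈ 3.11 × (10^(-8))² = 3.11 × 10^(-16)

(a) 2 (quadratic); (b) |e_{n+1}| ≈ 3.110e-16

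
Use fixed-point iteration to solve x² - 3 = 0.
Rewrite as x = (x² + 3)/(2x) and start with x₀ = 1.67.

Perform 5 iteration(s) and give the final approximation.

Equation: x² - 3 = 0
Fixed-point form: x = (x² + 3)/(2x)
x₀ = 1.67

x_1 = g(1.670000) = 1.733204
x_2 = g(1.733204) = 1.732051
x_3 = g(1.732051) = 1.732051
x_4 = g(1.732051) = 1.732051
x_5 = g(1.732051) = 1.732051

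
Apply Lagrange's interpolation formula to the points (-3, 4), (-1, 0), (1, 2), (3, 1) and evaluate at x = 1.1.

Lagrange interpolation formula:
P(x) = Σ yᵢ × Lᵢ(x)
where Lᵢ(x) = Π_{j≠i} (x - xⱼ)/(xᵢ - xⱼ)

L_0(1.1) = (1.1 - (-1))/(-3 - (-1)) × (1.1 - 1)/(-3 - 1) × (1.1 - 3)/(-3 - 3) = 0.008313
L_1(1.1) = (1.1 - (-3))/(-1 - (-3)) × (1.1 - 1)/(-1 - 1) × (1.1 - 3)/(-1 - 3) = -0.048688
L_2(1.1) = (1.1 - (-3))/(1 - (-3)) × (1.1 - (-1))/(1 - (-1)) × (1.1 - 3)/(1 - 3) = 1.022437
L_3(1.1) = (1.1 - (-3))/(3 - (-3)) × (1.1 - (-1))/(3 - (-1)) × (1.1 - 1)/(3 - 1) = 0.017938

P(1.1) = 4×L_0(1.1) + 0×L_1(1.1) + 2×L_2(1.1) + 1×L_3(1.1)
P(1.1) = 2.096062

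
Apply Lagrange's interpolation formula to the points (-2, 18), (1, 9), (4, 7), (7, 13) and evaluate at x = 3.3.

Lagrange interpolation formula:
P(x) = Σ yᵢ × Lᵢ(x)
where Lᵢ(x) = Π_{j≠i} (x - xⱼ)/(xᵢ - xⱼ)

L_0(3.3) = (3.3 - 1)/(-2 - 1) × (3.3 - 4)/(-2 - 4) × (3.3 - 7)/(-2 - 7) = -0.036772
L_1(3.3) = (3.3 - (-2))/(1 - (-2)) × (3.3 - 4)/(1 - 4) × (3.3 - 7)/(1 - 7) = 0.254204
L_2(3.3) = (3.3 - (-2))/(4 - (-2)) × (3.3 - 1)/(4 - 1) × (3.3 - 7)/(4 - 7) = 0.835241
L_3(3.3) = (3.3 - (-2))/(7 - (-2)) × (3.3 - 1)/(7 - 1) × (3.3 - 4)/(7 - 4) = -0.052673

P(3.3) = 18×L_0(3.3) + 9×L_1(3.3) + 7×L_2(3.3) + 13×L_3(3.3)
P(3.3) = 6.787883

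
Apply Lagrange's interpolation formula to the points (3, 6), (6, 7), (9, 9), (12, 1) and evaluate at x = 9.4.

Lagrange interpolation formula:
P(x) = Σ yᵢ × Lᵢ(x)
where Lᵢ(x) = Π_{j≠i} (x - xⱼ)/(xᵢ - xⱼ)

L_0(9.4) = (9.4 - 6)/(3 - 6) × (9.4 - 9)/(3 - 9) × (9.4 - 12)/(3 - 12) = 0.021827
L_1(9.4) = (9.4 - 3)/(6 - 3) × (9.4 - 9)/(6 - 9) × (9.4 - 12)/(6 - 12) = -0.123259
L_2(9.4) = (9.4 - 3)/(9 - 3) × (9.4 - 6)/(9 - 6) × (9.4 - 12)/(9 - 12) = 1.047704
L_3(9.4) = (9.4 - 3)/(12 - 3) × (9.4 - 6)/(12 - 6) × (9.4 - 9)/(12 - 9) = 0.053728

P(9.4) = 6×L_0(9.4) + 7×L_1(9.4) + 9×L_2(9.4) + 1×L_3(9.4)
P(9.4) = 8.751210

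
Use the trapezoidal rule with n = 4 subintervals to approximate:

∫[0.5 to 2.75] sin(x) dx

f(x) = sin(x)
a = 0.5, b = 2.75, n = 4
h = (b - a)/n = 0.562500

Trapezoidal rule: (h/2)[f(x₀) + 2f(x₁) + 2f(x₂) + ... + f(xₙ)]

x_0 = 0.5000, f(x_0) = 0.479426, coefficient = 1
x_1 = 1.0625, f(x_1) = 0.873575, coefficient = 2
x_2 = 1.6250, f(x_2) = 0.998531, coefficient = 2
x_3 = 2.1875, f(x_3) = 0.815789, coefficient = 2
x_4 = 2.7500, f(x_4) = 0.381661, coefficient = 1

I ≈ (0.562500/2) × 6.236878 = 1.754122
Exact value: 1.801885
Error: 0.047763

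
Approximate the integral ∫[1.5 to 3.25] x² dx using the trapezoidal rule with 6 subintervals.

f(x) = x²
a = 1.5, b = 3.25, n = 6
h = (b - a)/n = 0.291667

Trapezoidal rule: (h/2)[f(x₀) + 2f(x₁) + 2f(x₂) + ... + f(xₙ)]

x_0 = 1.5000, f(x_0) = 2.250000, coefficient = 1
x_1 = 1.7917, f(x_1) = 3.210069, coefficient = 2
x_2 = 2.0833, f(x_2) = 4.340278, coefficient = 2
x_3 = 2.3750, f(x_3) = 5.640625, coefficient = 2
x_4 = 2.6667, f(x_4) = 7.111111, coefficient = 2
x_5 = 2.9583, f(x_5) = 8.751736, coefficient = 2
x_6 = 3.2500, f(x_6) = 10.562500, coefficient = 1

I ≈ (0.291667/2) × 70.920139 = 10.342520
Exact value: 10.317708
Error: 0.024812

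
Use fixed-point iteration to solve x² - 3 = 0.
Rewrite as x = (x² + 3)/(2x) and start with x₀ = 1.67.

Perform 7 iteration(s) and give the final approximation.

Equation: x² - 3 = 0
Fixed-point form: x = (x² + 3)/(2x)
x₀ = 1.67

x_1 = g(1.670000) = 1.733204
x_2 = g(1.733204) = 1.732051
x_3 = g(1.732051) = 1.732051
x_4 = g(1.732051) = 1.732051
x_5 = g(1.732051) = 1.732051
x_6 = g(1.732051) = 1.732051
x_7 = g(1.732051) = 1.732051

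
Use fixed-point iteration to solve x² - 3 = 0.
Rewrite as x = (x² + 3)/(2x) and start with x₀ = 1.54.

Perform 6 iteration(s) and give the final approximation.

Equation: x² - 3 = 0
Fixed-point form: x = (x² + 3)/(2x)
x₀ = 1.54

x_1 = g(1.540000) = 1.744026
x_2 = g(1.744026) = 1.732092
x_3 = g(1.732092) = 1.732051
x_4 = g(1.732051) = 1.732051
x_5 = g(1.732051) = 1.732051
x_6 = g(1.732051) = 1.732051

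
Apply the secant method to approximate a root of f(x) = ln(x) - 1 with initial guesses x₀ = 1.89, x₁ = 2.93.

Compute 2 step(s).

f(x) = ln(x) - 1
x₀ = 1.89, x₁ = 2.93

Secant formula: x_{n+1} = x_n - f(x_n)(x_n - x_{n-1})/(f(x_n) - f(x_{n-1}))

Iteration 1:
  f(1.890000) = -0.363423
  f(2.930000) = 0.075002
  x_2 = 2.930000 - 0.075002×(2.930000 - 1.890000)/(0.075002 - (-0.363423))
       = 2.752085
Iteration 2:
  f(2.930000) = 0.075002
  f(2.752085) = 0.012359
  x_3 = 2.752085 - 0.012359×(2.752085 - 2.930000)/(0.012359 - 0.075002)
       = 2.716985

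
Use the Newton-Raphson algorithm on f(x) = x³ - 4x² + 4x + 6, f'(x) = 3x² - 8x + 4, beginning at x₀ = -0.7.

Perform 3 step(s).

f(x) = x³ - 4x² + 4x + 6
f'(x) = 3x² - 8x + 4
x₀ = -0.7

Newton-Raphson formula: x_{n+1} = x_n - f(x_n)/f'(x_n)

Iteration 1:
  f(-0.700000) = 0.897000
  f'(-0.700000) = 11.070000
  x_1 = -0.700000 - 0.897000/11.070000 = -0.781030
Iteration 2:
  f(-0.781030) = -0.040584
  f'(-0.781030) = 12.078261
  x_2 = -0.781030 - (-0.040584)/12.078261 = -0.777670
Iteration 3:
  f(-0.777670) = -0.000072
  f'(-0.777670) = 12.035669
  x_3 = -0.777670 - (-0.000072)/12.035669 = -0.777664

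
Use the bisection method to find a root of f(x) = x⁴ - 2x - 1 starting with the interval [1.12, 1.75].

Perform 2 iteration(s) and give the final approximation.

f(x) = x⁴ - 2x - 1
Initial interval: [1.12, 1.75]

Iteration 1:
  c_1 = (1.120000 + 1.750000)/2 = 1.435000
  f(c_1) = f(1.435000) = 0.370408
  f(a) × f(c) < 0, new interval: [1.120000, 1.435000]
Iteration 2:
  c_2 = (1.120000 + 1.435000)/2 = 1.277500
  f(c_2) = f(1.277500) = -0.891556
  f(a) × f(c) ≥ 0, new interval: [1.277500, 1.435000]

After 2 iteration(s), the approximation is c_2 = 1.277500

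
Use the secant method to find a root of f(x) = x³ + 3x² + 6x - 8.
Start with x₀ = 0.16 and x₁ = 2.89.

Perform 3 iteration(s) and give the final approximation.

f(x) = x³ + 3x² + 6x - 8
x₀ = 0.16, x₁ = 2.89

Secant formula: x_{n+1} = x_n - f(x_n)(x_n - x_{n-1})/(f(x_n) - f(x_{n-1}))

Iteration 1:
  f(0.160000) = -6.959104
  f(2.890000) = 58.533869
  x_2 = 2.890000 - 58.533869×(2.890000 - 0.160000)/(58.533869 - (-6.959104))
       = 0.450082
Iteration 2:
  f(2.890000) = 58.533869
  f(0.450082) = -4.600609
  x_3 = 0.450082 - (-4.600609)×(0.450082 - 2.890000)/(-4.600609 - 58.533869)
       = 0.627879
Iteration 3:
  f(0.450082) = -4.600609
  f(0.627879) = -2.802499
  x_4 = 0.627879 - (-2.802499)×(0.627879 - 0.450082)/(-2.802499 - (-4.600609))
       = 0.904990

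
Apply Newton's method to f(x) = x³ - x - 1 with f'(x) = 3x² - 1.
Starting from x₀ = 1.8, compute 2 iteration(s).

f(x) = x³ - x - 1
f'(x) = 3x² - 1
x₀ = 1.8

Newton-Raphson formula: x_{n+1} = x_n - f(x_n)/f'(x_n)

Iteration 1:
  f(1.800000) = 3.032000
  f'(1.800000) = 8.720000
  x_1 = 1.800000 - 3.032000/8.720000 = 1.452294
Iteration 2:
  f(1.452294) = 0.610821
  f'(1.452294) = 5.327470
  x_2 = 1.452294 - 0.610821/5.327470 = 1.337639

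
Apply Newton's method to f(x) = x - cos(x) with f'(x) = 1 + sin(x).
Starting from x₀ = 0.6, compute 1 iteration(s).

f(x) = x - cos(x)
f'(x) = 1 + sin(x)
x₀ = 0.6

Newton-Raphson formula: x_{n+1} = x_n - f(x_n)/f'(x_n)

Iteration 1:
  f(0.600000) = -0.225336
  f'(0.600000) = 1.564642
  x_1 = 0.600000 - (-0.225336)/1.564642 = 0.744017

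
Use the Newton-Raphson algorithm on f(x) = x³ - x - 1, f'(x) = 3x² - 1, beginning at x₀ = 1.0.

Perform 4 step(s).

f(x) = x³ - x - 1
f'(x) = 3x² - 1
x₀ = 1.0

Newton-Raphson formula: x_{n+1} = x_n - f(x_n)/f'(x_n)

Iteration 1:
  f(1.000000) = -1.000000
  f'(1.000000) = 2.000000
  x_1 = 1.000000 - (-1.000000)/2.000000 = 1.500000
Iteration 2:
  f(1.500000) = 0.875000
  f'(1.500000) = 5.750000
  x_2 = 1.500000 - 0.875000/5.750000 = 1.347826
Iteration 3:
  f(1.347826) = 0.100682
  f'(1.347826) = 4.449905
  x_3 = 1.347826 - 0.100682/4.449905 = 1.325200
Iteration 4:
  f(1.325200) = 0.002058
  f'(1.325200) = 4.268468
  x_4 = 1.325200 - 0.002058/4.268468 = 1.324718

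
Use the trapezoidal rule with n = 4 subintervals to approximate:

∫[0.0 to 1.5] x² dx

f(x) = x²
a = 0.0, b = 1.5, n = 4
h = (b - a)/n = 0.375000

Trapezoidal rule: (h/2)[f(x₀) + 2f(x₁) + 2f(x₂) + ... + f(xₙ)]

x_0 = 0.0000, f(x_0) = 0.000000, coefficient = 1
x_1 = 0.3750, f(x_1) = 0.140625, coefficient = 2
x_2 = 0.7500, f(x_2) = 0.562500, coefficient = 2
x_3 = 1.1250, f(x_3) = 1.265625, coefficient = 2
x_4 = 1.5000, f(x_4) = 2.250000, coefficient = 1

I ≈ (0.375000/2) × 6.187500 = 1.160156
Exact value: 1.125000
Error: 0.035156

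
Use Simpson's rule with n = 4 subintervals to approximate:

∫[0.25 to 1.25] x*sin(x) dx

f(x) = x*sin(x)
a = 0.25, b = 1.25, n = 4
h = (b - a)/n = 0.250000

Simpson's rule: (h/3)[f(x₀) + 4f(x₁) + 2f(x₂) + ... + f(xₙ)]

x_0 = 0.2500, f(x_0) = 0.061851, coefficient = 1
x_1 = 0.5000, f(x_1) = 0.239713, coefficient = 4
x_2 = 0.7500, f(x_2) = 0.511229, coefficient = 2
x_3 = 1.0000, f(x_3) = 0.841471, coefficient = 4
x_4 = 1.2500, f(x_4) = 1.186231, coefficient = 1

I ≈ (0.250000/3) × 6.595275 = 0.549606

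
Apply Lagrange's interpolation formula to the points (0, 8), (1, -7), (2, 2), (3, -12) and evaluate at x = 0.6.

Lagrange interpolation formula:
P(x) = Σ yᵢ × Lᵢ(x)
where Lᵢ(x) = Π_{j≠i} (x - xⱼ)/(xᵢ - xⱼ)

L_0(0.6) = (0.6 - 1)/(0 - 1) × (0.6 - 2)/(0 - 2) × (0.6 - 3)/(0 - 3) = 0.224000
L_1(0.6) = (0.6 - 0)/(1 - 0) × (0.6 - 2)/(1 - 2) × (0.6 - 3)/(1 - 3) = 1.008000
L_2(0.6) = (0.6 - 0)/(2 - 0) × (0.6 - 1)/(2 - 1) × (0.6 - 3)/(2 - 3) = -0.288000
L_3(0.6) = (0.6 - 0)/(3 - 0) × (0.6 - 1)/(3 - 1) × (0.6 - 2)/(3 - 2) = 0.056000

P(0.6) = 8×L_0(0.6) + (-7)×L_1(0.6) + 2×L_2(0.6) + (-12)×L_3(0.6)
P(0.6) = -6.512000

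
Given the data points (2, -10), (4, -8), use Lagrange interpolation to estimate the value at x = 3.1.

Lagrange interpolation formula:
P(x) = Σ yᵢ × Lᵢ(x)
where Lᵢ(x) = Π_{j≠i} (x - xⱼ)/(xᵢ - xⱼ)

L_0(3.1) = (3.1 - 4)/(2 - 4) = 0.450000
L_1(3.1) = (3.1 - 2)/(4 - 2) = 0.550000

P(3.1) = (-10)×L_0(3.1) + (-8)×L_1(3.1)
P(3.1) = -8.900000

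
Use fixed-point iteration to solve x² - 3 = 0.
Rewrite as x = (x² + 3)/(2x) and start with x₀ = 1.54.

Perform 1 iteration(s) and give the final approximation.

Equation: x² - 3 = 0
Fixed-point form: x = (x² + 3)/(2x)
x₀ = 1.54

x_1 = g(1.540000) = 1.744026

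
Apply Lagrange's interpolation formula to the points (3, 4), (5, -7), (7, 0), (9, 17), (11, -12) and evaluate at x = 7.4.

Lagrange interpolation formula:
P(x) = Σ yᵢ × Lᵢ(x)
where Lᵢ(x) = Π_{j≠i} (x - xⱼ)/(xᵢ - xⱼ)

L_0(7.4) = (7.4 - 5)/(3 - 5) × (7.4 - 7)/(3 - 7) × (7.4 - 9)/(3 - 9) × (7.4 - 11)/(3 - 11) = 0.014400
L_1(7.4) = (7.4 - 3)/(5 - 3) × (7.4 - 7)/(5 - 7) × (7.4 - 9)/(5 - 9) × (7.4 - 11)/(5 - 11) = -0.105600
L_2(7.4) = (7.4 - 3)/(7 - 3) × (7.4 - 5)/(7 - 5) × (7.4 - 9)/(7 - 9) × (7.4 - 11)/(7 - 11) = 0.950400
L_3(7.4) = (7.4 - 3)/(9 - 3) × (7.4 - 5)/(9 - 5) × (7.4 - 7)/(9 - 7) × (7.4 - 11)/(9 - 11) = 0.158400
L_4(7.4) = (7.4 - 3)/(11 - 3) × (7.4 - 5)/(11 - 5) × (7.4 - 7)/(11 - 7) × (7.4 - 9)/(11 - 9) = -0.017600

P(7.4) = 4×L_0(7.4) + (-7)×L_1(7.4) + 0×L_2(7.4) + 17×L_3(7.4) + (-12)×L_4(7.4)
P(7.4) = 3.700800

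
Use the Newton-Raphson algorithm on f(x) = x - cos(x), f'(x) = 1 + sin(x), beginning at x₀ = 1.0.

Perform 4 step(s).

f(x) = x - cos(x)
f'(x) = 1 + sin(x)
x₀ = 1.0

Newton-Raphson formula: x_{n+1} = x_n - f(x_n)/f'(x_n)

Iteration 1:
  f(1.000000) = 0.459698
  f'(1.000000) = 1.841471
  x_1 = 1.000000 - 0.459698/1.841471 = 0.750364
Iteration 2:
  f(0.750364) = 0.018923
  f'(0.750364) = 1.681905
  x_2 = 0.750364 - 0.018923/1.681905 = 0.739113
Iteration 3:
  f(0.739113) = 0.000046
  f'(0.739113) = 1.673633
  x_3 = 0.739113 - 0.000046/1.673633 = 0.739085
Iteration 4:
  f(0.739085) = 0.000000
  f'(0.739085) = 1.673612
  x_4 = 0.739085 - 0.000000/1.673612 = 0.739085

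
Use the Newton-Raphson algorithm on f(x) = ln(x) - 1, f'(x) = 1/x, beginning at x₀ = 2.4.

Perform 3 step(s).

f(x) = ln(x) - 1
f'(x) = 1/x
x₀ = 2.4

Newton-Raphson formula: x_{n+1} = x_n - f(x_n)/f'(x_n)

Iteration 1:
  f(2.400000) = -0.124531
  f'(2.400000) = 0.416667
  x_1 = 2.400000 - (-0.124531)/0.416667 = 2.698875
Iteration 2:
  f(2.698875) = -0.007165
  f'(2.698875) = 0.370525
  x_2 = 2.698875 - (-0.007165)/0.370525 = 2.718212
Iteration 3:
  f(2.718212) = -0.000026
  f'(2.718212) = 0.367889
  x_3 = 2.718212 - (-0.000026)/0.367889 = 2.718282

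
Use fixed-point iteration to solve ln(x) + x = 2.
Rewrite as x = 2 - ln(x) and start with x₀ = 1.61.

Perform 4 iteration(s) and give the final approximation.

Equation: ln(x) + x = 2
Fixed-point form: x = 2 - ln(x)
x₀ = 1.61

x_1 = g(1.610000) = 1.523766
x_2 = g(1.523766) = 1.578815
x_3 = g(1.578815) = 1.543325
x_4 = g(1.543325) = 1.566061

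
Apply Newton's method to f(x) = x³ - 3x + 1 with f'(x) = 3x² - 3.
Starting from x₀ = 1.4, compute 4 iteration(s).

f(x) = x³ - 3x + 1
f'(x) = 3x² - 3
x₀ = 1.4

Newton-Raphson formula: x_{n+1} = x_n - f(x_n)/f'(x_n)

Iteration 1:
  f(1.400000) = -0.456000
  f'(1.400000) = 2.880000
  x_1 = 1.400000 - (-0.456000)/2.880000 = 1.558333
Iteration 2:
  f(1.558333) = 0.109261
  f'(1.558333) = 4.285208
  x_2 = 1.558333 - 0.109261/4.285208 = 1.532836
Iteration 3:
  f(1.532836) = 0.003023
  f'(1.532836) = 4.048759
  x_3 = 1.532836 - 0.003023/4.048759 = 1.532090
Iteration 4:
  f(1.532090) = 0.000003
  f'(1.532090) = 4.041895
  x_4 = 1.532090 - 0.000003/4.041895 = 1.532089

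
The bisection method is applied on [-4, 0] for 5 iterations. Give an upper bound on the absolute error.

Bisection error bound: |error| ≤ (b-a)/2^n
|error| ≤ (0 - (-4))/2^5 = 4/2^5
|error| ≤ 0.1250000000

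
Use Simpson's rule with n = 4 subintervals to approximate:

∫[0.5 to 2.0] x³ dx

f(x) = x³
a = 0.5, b = 2.0, n = 4
h = (b - a)/n = 0.375000

Simpson's rule: (h/3)[f(x₀) + 4f(x₁) + 2f(x₂) + ... + f(xₙ)]

x_0 = 0.5000, f(x_0) = 0.125000, coefficient = 1
x_1 = 0.8750, f(x_1) = 0.669922, coefficient = 4
x_2 = 1.2500, f(x_2) = 1.953125, coefficient = 2
x_3 = 1.6250, f(x_3) = 4.291016, coefficient = 4
x_4 = 2.0000, f(x_4) = 8.000000, coefficient = 1

I ≈ (0.375000/3) × 31.875000 = 3.984375
Exact value: 3.984375
Error: 0.000000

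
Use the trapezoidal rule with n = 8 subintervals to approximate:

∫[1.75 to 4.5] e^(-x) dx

f(x) = e^(-x)
a = 1.75, b = 4.5, n = 8
h = (b - a)/n = 0.343750

Trapezoidal rule: (h/2)[f(x₀) + 2f(x₁) + 2f(x₂) + ... + f(xₙ)]

x_0 = 1.7500, f(x_0) = 0.173774, coefficient = 1
x_1 = 2.0938, f(x_1) = 0.123224, coefficient = 2
x_2 = 2.4375, f(x_2) = 0.087379, coefficient = 2
x_3 = 2.7812, f(x_3) = 0.061961, coefficient = 2
x_4 = 3.1250, f(x_4) = 0.043937, coefficient = 2
x_5 = 3.4688, f(x_5) = 0.031156, coefficient = 2
x_6 = 3.8125, f(x_6) = 0.022093, coefficient = 2
x_7 = 4.1562, f(x_7) = 0.015666, coefficient = 2
x_8 = 4.5000, f(x_8) = 0.011109, coefficient = 1

I ≈ (0.343750/2) × 0.955715 = 0.164264
Exact value: 0.162665
Error: 0.001599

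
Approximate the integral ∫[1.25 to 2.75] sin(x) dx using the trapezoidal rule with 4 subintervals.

f(x) = sin(x)
a = 1.25, b = 2.75, n = 4
h = (b - a)/n = 0.375000

Trapezoidal rule: (h/2)[f(x₀) + 2f(x₁) + 2f(x₂) + ... + f(xₙ)]

x_0 = 1.2500, f(x_0) = 0.948985, coefficient = 1
x_1 = 1.6250, f(x_1) = 0.998531, coefficient = 2
x_2 = 2.0000, f(x_2) = 0.909297, coefficient = 2
x_3 = 2.3750, f(x_3) = 0.693685, coefficient = 2
x_4 = 2.7500, f(x_4) = 0.381661, coefficient = 1

I ≈ (0.375000/2) × 6.533673 = 1.225064
Exact value: 1.239625
Error: 0.014561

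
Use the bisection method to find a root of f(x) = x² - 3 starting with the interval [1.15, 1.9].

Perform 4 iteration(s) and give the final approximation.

f(x) = x² - 3
Initial interval: [1.15, 1.9]

Iteration 1:
  c_1 = (1.150000 + 1.900000)/2 = 1.525000
  f(c_1) = f(1.525000) = -0.674375
  f(a) × f(c) ≥ 0, new interval: [1.525000, 1.900000]
Iteration 2:
  c_2 = (1.525000 + 1.900000)/2 = 1.712500
  f(c_2) = f(1.712500) = -0.067344
  f(a) × f(c) ≥ 0, new interval: [1.712500, 1.900000]
Iteration 3:
  c_3 = (1.712500 + 1.900000)/2 = 1.806250
  f(c_3) = f(1.806250) = 0.262539
  f(a) × f(c) < 0, new interval: [1.712500, 1.806250]
Iteration 4:
  c_4 = (1.712500 + 1.806250)/2 = 1.759375
  f(c_4) = f(1.759375) = 0.095400
  f(a) × f(c) < 0, new interval: [1.712500, 1.759375]

After 4 iteration(s), the approximation is c_4 = 1.759375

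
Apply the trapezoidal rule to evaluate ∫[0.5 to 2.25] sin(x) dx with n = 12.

f(x) = sin(x)
a = 0.5, b = 2.25, n = 12
h = (b - a)/n = 0.145833

Trapezoidal rule: (h/2)[f(x₀) + 2f(x₁) + 2f(x₂) + ... + f(xₙ)]

x_0 = 0.5000, f(x_0) = 0.479426, coefficient = 1
x_1 = 0.6458, f(x_1) = 0.601864, coefficient = 2
x_2 = 0.7917, f(x_2) = 0.711525, coefficient = 2
x_3 = 0.9375, f(x_3) = 0.806081, coefficient = 2
x_4 = 1.0833, f(x_4) = 0.883524, coefficient = 2
x_5 = 1.2292, f(x_5) = 0.942210, coefficient = 2
x_6 = 1.3750, f(x_6) = 0.980893, coefficient = 2
x_7 = 1.5208, f(x_7) = 0.998752, coefficient = 2
x_8 = 1.6667, f(x_8) = 0.995408, coefficient = 2
x_9 = 1.8125, f(x_9) = 0.970932, coefficient = 2
x_10 = 1.9583, f(x_10) = 0.925843, coefficient = 2
x_11 = 2.1042, f(x_11) = 0.861098, coefficient = 2
x_12 = 2.2500, f(x_12) = 0.778073, coefficient = 1

I ≈ (0.145833/2) × 20.613759 = 1.503087
Exact value: 1.505756
Error: 0.002670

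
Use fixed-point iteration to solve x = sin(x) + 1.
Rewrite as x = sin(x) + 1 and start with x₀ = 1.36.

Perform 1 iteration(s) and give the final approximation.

Equation: x = sin(x) + 1
Fixed-point form: x = sin(x) + 1
x₀ = 1.36

x_1 = g(1.360000) = 1.977865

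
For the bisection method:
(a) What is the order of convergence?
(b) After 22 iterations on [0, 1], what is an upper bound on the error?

(a) Bisection has linear (order 1) convergence; the error is halved each step.

(b) Error bound = (b-a)/2^n = (1 - 0)/2^{22}
    = 1/2^{22}

(a) 1 (linear); (b) error ≤ 2.38e-07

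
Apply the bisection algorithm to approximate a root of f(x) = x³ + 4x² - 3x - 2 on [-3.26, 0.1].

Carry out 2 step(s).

f(x) = x³ + 4x² - 3x - 2
Initial interval: [-3.26, 0.1]

Iteration 1:
  c_1 = (-3.260000 + 0.100000)/2 = -1.580000
  f(c_1) = f(-1.580000) = 8.781288
  f(a) × f(c) ≥ 0, new interval: [-1.580000, 0.100000]
Iteration 2:
  c_2 = (-1.580000 + 0.100000)/2 = -0.740000
  f(c_2) = f(-0.740000) = 2.005176
  f(a) × f(c) ≥ 0, new interval: [-0.740000, 0.100000]

After 2 iteration(s), the approximation is c_2 = -0.740000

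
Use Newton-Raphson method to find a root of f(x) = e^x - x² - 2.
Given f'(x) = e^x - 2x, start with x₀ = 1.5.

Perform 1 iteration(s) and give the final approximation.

f(x) = e^x - x² - 2
f'(x) = e^x - 2x
x₀ = 1.5

Newton-Raphson formula: x_{n+1} = x_n - f(x_n)/f'(x_n)

Iteration 1:
  f(1.500000) = 0.231689
  f'(1.500000) = 1.481689
  x_1 = 1.500000 - 0.231689/1.481689 = 1.343632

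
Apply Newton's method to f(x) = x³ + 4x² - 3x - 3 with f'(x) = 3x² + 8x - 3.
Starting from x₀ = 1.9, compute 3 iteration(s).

f(x) = x³ + 4x² - 3x - 3
f'(x) = 3x² + 8x - 3
x₀ = 1.9

Newton-Raphson formula: x_{n+1} = x_n - f(x_n)/f'(x_n)

Iteration 1:
  f(1.900000) = 12.599000
  f'(1.900000) = 23.030000
  x_1 = 1.900000 - 12.599000/23.030000 = 1.352931
Iteration 2:
  f(1.352931) = 2.739331
  f'(1.352931) = 13.314714
  x_2 = 1.352931 - 2.739331/13.314714 = 1.147194
Iteration 3:
  f(1.147194) = 0.332402
  f'(1.147194) = 10.125712
  x_3 = 1.147194 - 0.332402/10.125712 = 1.114366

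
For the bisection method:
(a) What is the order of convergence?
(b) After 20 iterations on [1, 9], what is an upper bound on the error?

(a) Bisection has linear (order 1) convergence; the error is halved each step.

(b) Error bound = (b-a)/2^n = (9 - 1)/2^{20}
    = 8/2^{20}

(a) 1 (linear); (b) error ≤ 7.63e-06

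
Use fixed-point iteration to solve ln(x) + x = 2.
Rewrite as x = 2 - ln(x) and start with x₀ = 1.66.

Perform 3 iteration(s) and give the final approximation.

Equation: ln(x) + x = 2
Fixed-point form: x = 2 - ln(x)
x₀ = 1.66

x_1 = g(1.660000) = 1.493182
x_2 = g(1.493182) = 1.599090
x_3 = g(1.599090) = 1.530565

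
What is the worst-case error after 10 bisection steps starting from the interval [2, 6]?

Bisection error bound: |error| ≤ (b-a)/2^n
|error| ≤ (6 - 2)/2^10 = 4/2^10
|error| ≤ 0.0039062500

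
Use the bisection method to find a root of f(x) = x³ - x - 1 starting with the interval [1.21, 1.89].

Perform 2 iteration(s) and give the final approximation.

f(x) = x³ - x - 1
Initial interval: [1.21, 1.89]

Iteration 1:
  c_1 = (1.210000 + 1.890000)/2 = 1.550000
  f(c_1) = f(1.550000) = 1.173875
  f(a) × f(c) < 0, new interval: [1.210000, 1.550000]
Iteration 2:
  c_2 = (1.210000 + 1.550000)/2 = 1.380000
  f(c_2) = f(1.380000) = 0.248072
  f(a) × f(c) < 0, new interval: [1.210000, 1.380000]

After 2 iteration(s), the approximation is c_2 = 1.380000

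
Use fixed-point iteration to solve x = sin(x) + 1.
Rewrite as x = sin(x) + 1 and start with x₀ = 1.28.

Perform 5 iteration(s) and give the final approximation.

Equation: x = sin(x) + 1
Fixed-point form: x = sin(x) + 1
x₀ = 1.28

x_1 = g(1.280000) = 1.958016
x_2 = g(1.958016) = 1.925963
x_3 = g(1.925963) = 1.937589
x_4 = g(1.937589) = 1.933482
x_5 = g(1.933482) = 1.934947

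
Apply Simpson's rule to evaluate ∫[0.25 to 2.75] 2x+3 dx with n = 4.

f(x) = 2x+3
a = 0.25, b = 2.75, n = 4
h = (b - a)/n = 0.625000

Simpson's rule: (h/3)[f(x₀) + 4f(x₁) + 2f(x₂) + ... + f(xₙ)]

x_0 = 0.2500, f(x_0) = 3.500000, coefficient = 1
x_1 = 0.8750, f(x_1) = 4.750000, coefficient = 4
x_2 = 1.5000, f(x_2) = 6.000000, coefficient = 2
x_3 = 2.1250, f(x_3) = 7.250000, coefficient = 4
x_4 = 2.7500, f(x_4) = 8.500000, coefficient = 1

I ≈ (0.625000/3) × 72.000000 = 15.000000
Exact value: 15.000000
Error: 0.000000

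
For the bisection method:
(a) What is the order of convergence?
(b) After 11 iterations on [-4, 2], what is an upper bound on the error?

(a) Bisection has linear (order 1) convergence; the error is halved each step.

(b) Error bound = (b-a)/2^n = (2 - (-4))/2^{11}
    = 6/2^{11}

(a) 1 (linear); (b) error ≤ 2.93e-03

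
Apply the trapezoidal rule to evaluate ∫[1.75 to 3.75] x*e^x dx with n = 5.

f(x) = x*e^x
a = 1.75, b = 3.75, n = 5
h = (b - a)/n = 0.400000

Trapezoidal rule: (h/2)[f(x₀) + 2f(x₁) + 2f(x₂) + ... + f(xₙ)]

x_0 = 1.7500, f(x_0) = 10.070555, coefficient = 1
x_1 = 2.1500, f(x_1) = 18.457446, coefficient = 2
x_2 = 2.5500, f(x_2) = 32.658115, coefficient = 2
x_3 = 2.9500, f(x_3) = 56.362563, coefficient = 2
x_4 = 3.3500, f(x_4) = 95.484158, coefficient = 2
x_5 = 3.7500, f(x_5) = 159.454058, coefficient = 1

I ≈ (0.400000/2) × 575.449175 = 115.089835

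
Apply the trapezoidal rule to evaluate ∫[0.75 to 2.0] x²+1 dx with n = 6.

f(x) = x²+1
a = 0.75, b = 2.0, n = 6
h = (b - a)/n = 0.208333

Trapezoidal rule: (h/2)[f(x₀) + 2f(x₁) + 2f(x₂) + ... + f(xₙ)]

x_0 = 0.7500, f(x_0) = 1.562500, coefficient = 1
x_1 = 0.9583, f(x_1) = 1.918403, coefficient = 2
x_2 = 1.1667, f(x_2) = 2.361111, coefficient = 2
x_3 = 1.3750, f(x_3) = 2.890625, coefficient = 2
x_4 = 1.5833, f(x_4) = 3.506944, coefficient = 2
x_5 = 1.7917, f(x_5) = 4.210069, coefficient = 2
x_6 = 2.0000, f(x_6) = 5.000000, coefficient = 1

I ≈ (0.208333/2) × 36.336806 = 3.785084
Exact value: 3.776042
Error: 0.009042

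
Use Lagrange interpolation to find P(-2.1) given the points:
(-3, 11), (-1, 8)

Lagrange interpolation formula:
P(x) = Σ yᵢ × Lᵢ(x)
where Lᵢ(x) = Π_{j≠i} (x - xⱼ)/(xᵢ - xⱼ)

L_0(-2.1) = (-2.1 - (-1))/(-3 - (-1)) = 0.550000
L_1(-2.1) = (-2.1 - (-3))/(-1 - (-3)) = 0.450000

P(-2.1) = 11×L_0(-2.1) + 8×L_1(-2.1)
P(-2.1) = 9.650000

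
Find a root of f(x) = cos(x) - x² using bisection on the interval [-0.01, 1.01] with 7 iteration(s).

f(x) = cos(x) - x²
Initial interval: [-0.01, 1.01]

Iteration 1:
  c_1 = (-0.010000 + 1.010000)/2 = 0.500000
  f(c_1) = f(0.500000) = 0.627583
  f(a) × f(c) ≥ 0, new interval: [0.500000, 1.010000]
Iteration 2:
  c_2 = (0.500000 + 1.010000)/2 = 0.755000
  f(c_2) = f(0.755000) = 0.158247
  f(a) × f(c) ≥ 0, new interval: [0.755000, 1.010000]
Iteration 3:
  c_3 = (0.755000 + 1.010000)/2 = 0.882500
  f(c_3) = f(0.882500) = -0.143584
  f(a) × f(c) < 0, new interval: [0.755000, 0.882500]
Iteration 4:
  c_4 = (0.755000 + 0.882500)/2 = 0.818750
  f(c_4) = f(0.818750) = 0.012783
  f(a) × f(c) ≥ 0, new interval: [0.818750, 0.882500]
Iteration 5:
  c_5 = (0.818750 + 0.882500)/2 = 0.850625
  f(c_5) = f(0.850625) = -0.064049
  f(a) × f(c) < 0, new interval: [0.818750, 0.850625]
Iteration 6:
  c_6 = (0.818750 + 0.850625)/2 = 0.834688
  f(c_6) = f(0.834688) = -0.025294
  f(a) × f(c) < 0, new interval: [0.818750, 0.834688]
Iteration 7:
  c_7 = (0.818750 + 0.834688)/2 = 0.826719
  f(c_7) = f(0.826719) = -0.006170
  f(a) × f(c) < 0, new interval: [0.818750, 0.826719]

After 7 iteration(s), the approximation is c_7 = 0.826719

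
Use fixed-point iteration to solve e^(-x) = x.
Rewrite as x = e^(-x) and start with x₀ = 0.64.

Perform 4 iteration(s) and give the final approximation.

Equation: e^(-x) = x
Fixed-point form: x = e^(-x)
x₀ = 0.64

x_1 = g(0.640000) = 0.527292
x_2 = g(0.527292) = 0.590201
x_3 = g(0.590201) = 0.554216
x_4 = g(0.554216) = 0.574523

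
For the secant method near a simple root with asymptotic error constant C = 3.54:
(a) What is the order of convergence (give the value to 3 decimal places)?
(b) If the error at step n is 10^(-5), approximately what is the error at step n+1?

(a) Secant method has superlinear convergence with order φ = (1+√5)/2 ≈ 1.618.
    This means |e_{n+1}| ≈ C|e_n|^1.618.

(b) With |e_n| = 10^(-5) and C = 3.54:
    |e_{n+1}| ≈ 3.54 × (10^(-5))^1.618 = 3.54 × 10^(-8.09)

(a) ≈ 1.618 (golden ratio); (b) |e_{n+1}| ≈ 2.876e-08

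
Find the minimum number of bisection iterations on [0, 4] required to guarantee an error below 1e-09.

We need (b-a)/2^n ≤ 1e-09
(4 - 0)/2^n ≤ 1e-09
4/2^n ≤ 1e-09
2^n ≥ 4000000000
n ≥ log₂(4000000000) = 31.90
n ≥ 32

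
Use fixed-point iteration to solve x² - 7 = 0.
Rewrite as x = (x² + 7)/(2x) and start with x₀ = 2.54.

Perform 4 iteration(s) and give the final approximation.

Equation: x² - 7 = 0
Fixed-point form: x = (x² + 7)/(2x)
x₀ = 2.54

x_1 = g(2.540000) = 2.647953
x_2 = g(2.647953) = 2.645752
x_3 = g(2.645752) = 2.645751
x_4 = g(2.645751) = 2.645751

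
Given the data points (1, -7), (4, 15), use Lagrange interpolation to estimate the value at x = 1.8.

Lagrange interpolation formula:
P(x) = Σ yᵢ × Lᵢ(x)
where Lᵢ(x) = Π_{j≠i} (x - xⱼ)/(xᵢ - xⱼ)

L_0(1.8) = (1.8 - 4)/(1 - 4) = 0.733333
L_1(1.8) = (1.8 - 1)/(4 - 1) = 0.266667

P(1.8) = (-7)×L_0(1.8) + 15×L_1(1.8)
P(1.8) = -1.133333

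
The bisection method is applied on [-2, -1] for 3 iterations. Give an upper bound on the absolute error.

Bisection error bound: |error| ≤ (b-a)/2^n
|error| ≤ (-1 - (-2))/2^3 = 1/2^3
|error| ≤ 0.1250000000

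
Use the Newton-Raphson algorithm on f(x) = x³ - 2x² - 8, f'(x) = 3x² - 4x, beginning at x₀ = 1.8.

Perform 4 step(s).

f(x) = x³ - 2x² - 8
f'(x) = 3x² - 4x
x₀ = 1.8

Newton-Raphson formula: x_{n+1} = x_n - f(x_n)/f'(x_n)

Iteration 1:
  f(1.800000) = -8.648000
  f'(1.800000) = 2.520000
  x_1 = 1.800000 - (-8.648000)/2.520000 = 5.231746
Iteration 2:
  f(5.231746) = 80.456659
  f'(5.231746) = 61.186515
  x_2 = 5.231746 - 80.456659/61.186515 = 3.916805
Iteration 3:
  f(3.916805) = 21.406399
  f'(3.916805) = 30.356865
  x_3 = 3.916805 - 21.406399/30.356865 = 3.211647
Iteration 4:
  f(3.211647) = 4.497739
  f'(3.211647) = 18.097435
  x_4 = 3.211647 - 4.497739/18.097435 = 2.963117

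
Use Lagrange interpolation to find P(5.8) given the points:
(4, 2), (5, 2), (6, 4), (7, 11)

Lagrange interpolation formula:
P(x) = Σ yᵢ × Lᵢ(x)
where Lᵢ(x) = Π_{j≠i} (x - xⱼ)/(xᵢ - xⱼ)

L_0(5.8) = (5.8 - 5)/(4 - 5) × (5.8 - 6)/(4 - 6) × (5.8 - 7)/(4 - 7) = -0.032000
L_1(5.8) = (5.8 - 4)/(5 - 4) × (5.8 - 6)/(5 - 6) × (5.8 - 7)/(5 - 7) = 0.216000
L_2(5.8) = (5.8 - 4)/(6 - 4) × (5.8 - 5)/(6 - 5) × (5.8 - 7)/(6 - 7) = 0.864000
L_3(5.8) = (5.8 - 4)/(7 - 4) × (5.8 - 5)/(7 - 5) × (5.8 - 6)/(7 - 6) = -0.048000

P(5.8) = 2×L_0(5.8) + 2×L_1(5.8) + 4×L_2(5.8) + 11×L_3(5.8)
P(5.8) = 3.296000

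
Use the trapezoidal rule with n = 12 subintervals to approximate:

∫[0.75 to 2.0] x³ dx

f(x) = x³
a = 0.75, b = 2.0, n = 12
h = (b - a)/n = 0.104167

Trapezoidal rule: (h/2)[f(x₀) + 2f(x₁) + 2f(x₂) + ... + f(xₙ)]

x_0 = 0.7500, f(x_0) = 0.421875, coefficient = 1
x_1 = 0.8542, f(x_1) = 0.623201, coefficient = 2
x_2 = 0.9583, f(x_2) = 0.880136, coefficient = 2
x_3 = 1.0625, f(x_3) = 1.199463, coefficient = 2
x_4 = 1.1667, f(x_4) = 1.587963, coefficient = 2
x_5 = 1.2708, f(x_5) = 2.052418, coefficient = 2
x_6 = 1.3750, f(x_6) = 2.599609, coefficient = 2
x_7 = 1.4792, f(x_7) = 3.236319, coefficient = 2
x_8 = 1.5833, f(x_8) = 3.969329, coefficient = 2
x_9 = 1.6875, f(x_9) = 4.805420, coefficient = 2
x_10 = 1.7917, f(x_10) = 5.751374, coefficient = 2
x_11 = 1.8958, f(x_11) = 6.813974, coefficient = 2
x_12 = 2.0000, f(x_12) = 8.000000, coefficient = 1

I ≈ (0.104167/2) × 75.460286 = 3.930223
Exact value: 3.920898
Error: 0.009325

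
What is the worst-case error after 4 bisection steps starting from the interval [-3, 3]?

Bisection error bound: |error| ≤ (b-a)/2^n
|error| ≤ (3 - (-3))/2^4 = 6/2^4
|error| ≤ 0.3750000000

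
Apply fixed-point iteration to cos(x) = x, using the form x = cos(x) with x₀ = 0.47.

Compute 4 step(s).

Equation: cos(x) = x
Fixed-point form: x = cos(x)
x₀ = 0.47

x_1 = g(0.470000) = 0.891568
x_2 = g(0.891568) = 0.628193
x_3 = g(0.628193) = 0.809091
x_4 = g(0.809091) = 0.690157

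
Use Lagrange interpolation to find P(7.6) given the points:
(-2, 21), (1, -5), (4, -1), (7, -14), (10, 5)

Lagrange interpolation formula:
P(x) = Σ yᵢ × Lᵢ(x)
where Lᵢ(x) = Π_{j≠i} (x - xⱼ)/(xᵢ - xⱼ)

L_0(7.6) = (7.6 - 1)/(-2 - 1) × (7.6 - 4)/(-2 - 4) × (7.6 - 7)/(-2 - 7) × (7.6 - 10)/(-2 - 10) = -0.017600
L_1(7.6) = (7.6 - (-2))/(1 - (-2)) × (7.6 - 4)/(1 - 4) × (7.6 - 7)/(1 - 7) × (7.6 - 10)/(1 - 10) = 0.102400
L_2(7.6) = (7.6 - (-2))/(4 - (-2)) × (7.6 - 1)/(4 - 1) × (7.6 - 7)/(4 - 7) × (7.6 - 10)/(4 - 10) = -0.281600
L_3(7.6) = (7.6 - (-2))/(7 - (-2)) × (7.6 - 1)/(7 - 1) × (7.6 - 4)/(7 - 4) × (7.6 - 10)/(7 - 10) = 1.126400
L_4(7.6) = (7.6 - (-2))/(10 - (-2)) × (7.6 - 1)/(10 - 1) × (7.6 - 4)/(10 - 4) × (7.6 - 7)/(10 - 7) = 0.070400

P(7.6) = 21×L_0(7.6) + (-5)×L_1(7.6) + (-1)×L_2(7.6) + (-14)×L_3(7.6) + 5×L_4(7.6)
P(7.6) = -16.017600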